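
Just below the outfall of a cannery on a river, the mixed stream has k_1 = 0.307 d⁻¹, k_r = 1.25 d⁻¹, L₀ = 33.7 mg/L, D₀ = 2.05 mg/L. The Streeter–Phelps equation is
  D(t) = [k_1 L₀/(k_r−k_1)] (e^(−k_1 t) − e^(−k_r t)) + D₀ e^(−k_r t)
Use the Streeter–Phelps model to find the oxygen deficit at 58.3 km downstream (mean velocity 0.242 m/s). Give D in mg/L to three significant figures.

Travel time t = x/v = 58.3 km / (0.242 m/s) = 58300 m / 0.242 m/s = 240900 s = 2.788 d.
k_1 L₀/(k_r−k_1) = 0.307×33.7/(1.25−0.307) = 10.35/0.9430 = 10.97 mg/L.
e^(−k_1 t) = e^(−0.307×2.788) = 0.4249; e^(−k_r t) = e^(−1.25×2.788) = 0.03064.
D = 10.97 × (0.4249 − 0.03064) + 2.05 × 0.03064 = 4.325 + 0.06282 = 4.388 mg/L.

D ≈ 4.39 mg/L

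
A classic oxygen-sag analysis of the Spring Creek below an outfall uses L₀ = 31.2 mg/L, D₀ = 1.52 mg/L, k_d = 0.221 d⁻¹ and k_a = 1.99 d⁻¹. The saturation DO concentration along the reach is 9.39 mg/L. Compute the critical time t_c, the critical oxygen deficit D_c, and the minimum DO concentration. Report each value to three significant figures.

t_c ≈ 0.963 d; D_c ≈ 2.80 mg/L; min DO ≈ 6.59 mg/L

With k_a/k_d = 9.005 and 1 − D₀(k_a−k_d)/(k_d L₀) = 0.6100,
t_c = ln(9.005 × 0.6100) / (1.99 − 0.221) = ln(5.493) / 1.769 = 1.703/1.769 = 0.9630 d.
D_c = (k_d/k_a) L₀ e^(−k_d t_c) = (0.221/1.99) × 31.2 × e^(−0.221×0.9630) = 0.1111 × 31.2 × 0.8083 = 2.801 mg/L.
Minimum DO = C_s − D_c = 9.39 − 2.801 = 6.589 mg/L.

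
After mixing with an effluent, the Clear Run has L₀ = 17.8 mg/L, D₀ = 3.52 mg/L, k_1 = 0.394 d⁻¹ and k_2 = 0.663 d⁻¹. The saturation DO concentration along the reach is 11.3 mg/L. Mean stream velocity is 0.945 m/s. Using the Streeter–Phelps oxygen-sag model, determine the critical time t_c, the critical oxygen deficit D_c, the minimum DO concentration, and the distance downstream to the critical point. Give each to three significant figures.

t_c ≈ 1.40 d; D_c ≈ 6.10 mg/L; min DO ≈ 5.20 mg/L; x_c ≈ 114 km

t_c = [1/(k_2−k_1)] ln[(k_2/k_1)(1 − D₀(k_2−k_1)/(k_1 L₀))]
= [1/(0.663−0.394)] ln[(0.663/0.394)(1 − 3.52×0.2690/(0.394×17.8))]
= (1/0.2690) ln[1.683 × 0.8650] = 3.717 × ln(1.456) = 3.717 × 0.3754 = 1.395 d.
L(t_c) = L₀ e^(−k_1 t_c) = 17.8 × 0.5771 = 10.27 mg/L, and at the critical point k_2 D_c = k_1 L, so D_c = (0.394/0.663) × 10.27 = 6.104 mg/L.
Minimum DO = C_s − D_c = 11.3 − 6.104 = 5.196 mg/L.
x_c = v t_c = 0.945 m/s × 1.395 d × 86400 s/d = 113900 m ≈ 114 km.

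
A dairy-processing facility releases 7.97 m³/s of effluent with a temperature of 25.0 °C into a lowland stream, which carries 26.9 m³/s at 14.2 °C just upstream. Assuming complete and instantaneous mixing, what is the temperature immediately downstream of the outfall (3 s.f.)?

Flow-weighted mixing: C = (Q_r C_r + Q_w C_w)/(Q_r + Q_w)
= (26.9×14.2 + 7.97×25.0)/(26.9 + 7.97) = 581.2/34.87 = 16.67 °C.

16.7 °C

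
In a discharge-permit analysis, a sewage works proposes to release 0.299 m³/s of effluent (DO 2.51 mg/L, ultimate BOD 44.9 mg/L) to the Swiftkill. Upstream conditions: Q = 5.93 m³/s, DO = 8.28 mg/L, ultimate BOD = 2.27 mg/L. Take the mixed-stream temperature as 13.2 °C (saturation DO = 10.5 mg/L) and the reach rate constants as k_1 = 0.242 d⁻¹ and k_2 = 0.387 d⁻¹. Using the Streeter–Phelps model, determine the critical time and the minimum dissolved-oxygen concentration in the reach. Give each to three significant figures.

t_c ≈ 0.303 d; minimum DO ≈ 7.99 mg/L

Mixed DO = (5.93×8.28 + 0.299×2.51)/(5.93+0.299) = 49.85/6.229 = 8.003 mg/L.
Mixed L₀ = (5.93×2.27 + 0.299×44.9)/(6.229) = 26.89/6.229 = 4.316 mg/L.
Initial deficit D₀ = C_s − DO₀ = 10.5 − 8.003 = 2.497 mg/L.
t_c = (1/0.1450) ln[(0.387/0.242)(1 − 2.497×0.1450/(0.242×4.316))] = 6.897 × ln(1.045) = 0.3027 d.
D_c = (0.242/0.387) × 4.316 × e^(−0.242×0.3027) = 0.6253 × 4.316 × 0.9294 = 2.508 mg/L.
Minimum DO = 10.5 − 2.508 = 7.992 mg/L.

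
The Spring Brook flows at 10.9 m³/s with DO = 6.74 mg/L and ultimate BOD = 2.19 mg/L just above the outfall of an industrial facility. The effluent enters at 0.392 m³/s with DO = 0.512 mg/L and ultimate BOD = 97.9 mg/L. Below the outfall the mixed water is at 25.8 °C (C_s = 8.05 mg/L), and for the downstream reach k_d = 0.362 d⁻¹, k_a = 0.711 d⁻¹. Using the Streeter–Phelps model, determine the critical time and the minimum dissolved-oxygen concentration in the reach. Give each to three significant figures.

Mixed DO = (10.9×6.74 + 0.392×0.512)/(10.9+0.392) = 73.67/11.29 = 6.524 mg/L.
Mixed L₀ = (10.9×2.19 + 0.392×97.9)/(11.29) = 62.25/11.29 = 5.513 mg/L.
Initial deficit D₀ = C_s − DO₀ = 8.05 − 6.524 = 1.526 mg/L.
t_c = (1/0.3490) ln[(0.711/0.362)(1 − 1.526×0.3490/(0.362×5.513))] = 2.865 × ln(1.440) = 1.045 d.
D_c = (0.362/0.711) × 5.513 × e^(−0.362×1.045) = 0.5091 × 5.513 × 0.6852 = 1.923 mg/L.
Minimum DO = 8.05 − 1.923 = 6.127 mg/L.

t_c ≈ 1.04 d; minimum DO ≈ 6.13 mg/L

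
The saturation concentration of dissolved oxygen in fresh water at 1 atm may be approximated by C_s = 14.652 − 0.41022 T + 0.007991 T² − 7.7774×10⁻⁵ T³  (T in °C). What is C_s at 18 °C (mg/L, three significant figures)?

C_s ≈ 9.40 mg/L

C_s = 14.652 − 0.41022×18 + 0.007991×18² − 7.7774×10⁻⁵×18³ = 9.404 mg/L.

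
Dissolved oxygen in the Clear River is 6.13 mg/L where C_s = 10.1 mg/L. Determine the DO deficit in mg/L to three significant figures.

D ≈ 3.97 mg/L

D = C_s − C = 10.1 − 6.13 = 3.97 mg/L.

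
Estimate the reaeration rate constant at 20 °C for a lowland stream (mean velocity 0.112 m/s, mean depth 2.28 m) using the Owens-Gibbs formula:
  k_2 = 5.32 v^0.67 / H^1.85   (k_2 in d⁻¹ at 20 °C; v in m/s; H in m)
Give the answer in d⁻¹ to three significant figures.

k_2 ≈ 0.267 d⁻¹

k_2 = 5.32 × 0.112^0.67 / 2.28^1.85 = 5.32 × 0.2307 / 4.594 = 0.2671 d⁻¹.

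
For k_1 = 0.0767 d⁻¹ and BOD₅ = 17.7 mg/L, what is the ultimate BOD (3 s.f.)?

BOD₅ = L₀(1 − e^(−5k_1)) ⇒ L₀ = BOD₅ / (1 − e^(−5×0.0767))
= 17.7 / (1 − 0.6815) = 17.7 / 0.3185 = 55.57 mg/L.

L₀ ≈ 55.6 mg/L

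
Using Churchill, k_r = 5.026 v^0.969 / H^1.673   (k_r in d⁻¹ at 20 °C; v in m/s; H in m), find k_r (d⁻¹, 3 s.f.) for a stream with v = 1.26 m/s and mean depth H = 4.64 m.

k_r = 5.026 × 1.26^0.969 / 4.64^1.673 = 5.026 × 1.251 / 13.03 = 0.4824 d⁻¹.

k_r ≈ 0.482 d⁻¹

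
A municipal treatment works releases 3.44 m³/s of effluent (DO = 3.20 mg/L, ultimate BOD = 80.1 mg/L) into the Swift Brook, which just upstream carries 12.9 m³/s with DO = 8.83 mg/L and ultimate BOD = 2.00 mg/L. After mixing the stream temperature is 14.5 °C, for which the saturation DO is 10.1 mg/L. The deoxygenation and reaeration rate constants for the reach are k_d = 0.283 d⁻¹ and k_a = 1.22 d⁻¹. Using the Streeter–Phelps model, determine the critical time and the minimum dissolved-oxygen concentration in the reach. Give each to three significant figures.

t_c ≈ 0.939 d; minimum DO ≈ 6.82 mg/L

Mixed DO = (12.9×8.83 + 3.44×3.20)/(12.9+3.44) = 124.9/16.34 = 7.645 mg/L.
Mixed L₀ = (12.9×2.00 + 3.44×80.1)/(16.34) = 301.3/16.34 = 18.44 mg/L.
Initial deficit D₀ = C_s − DO₀ = 10.1 − 7.645 = 2.455 mg/L.
t_c = (1/0.9370) ln[(1.22/0.283)(1 − 2.455×0.9370/(0.283×18.44))] = 1.067 × ln(2.411) = 0.9391 d.
D_c = (0.283/1.22) × 18.44 × e^(−0.283×0.9391) = 0.2320 × 18.44 × 0.7666 = 3.280 mg/L.
Minimum DO = 10.1 − 3.280 = 6.820 mg/L.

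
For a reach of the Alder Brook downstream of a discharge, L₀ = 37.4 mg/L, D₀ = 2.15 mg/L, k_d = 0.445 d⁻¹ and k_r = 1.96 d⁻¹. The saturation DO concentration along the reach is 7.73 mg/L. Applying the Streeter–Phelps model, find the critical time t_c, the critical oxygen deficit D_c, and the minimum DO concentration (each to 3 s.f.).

t_c ≈ 0.835 d; D_c ≈ 5.86 mg/L; min DO ≈ 1.87 mg/L

With k_r/k_d = 4.404 and 1 − D₀(k_r−k_d)/(k_d L₀) = 0.8043,
t_c = ln(4.404 × 0.8043) / (1.96 − 0.445) = ln(3.542) / 1.515 = 1.265/1.515 = 0.8349 d.
D_c = (k_d/k_r) L₀ e^(−k_d t_c) = (0.445/1.96) × 37.4 × e^(−0.445×0.8349) = 0.2270 × 37.4 × 0.6897 = 5.856 mg/L.
Minimum DO = C_s − D_c = 7.73 − 5.856 = 1.874 mg/L.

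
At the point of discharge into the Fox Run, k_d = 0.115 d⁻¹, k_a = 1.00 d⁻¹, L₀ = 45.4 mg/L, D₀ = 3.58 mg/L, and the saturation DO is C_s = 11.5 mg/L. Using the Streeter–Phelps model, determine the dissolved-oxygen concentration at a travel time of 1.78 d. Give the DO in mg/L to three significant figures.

k_d L₀/(k_a−k_d) = 0.115×45.4/(1.00−0.115) = 5.221/0.8850 = 5.899 mg/L.
e^(−k_d t) = e^(−0.115×1.780) = 0.8149; e^(−k_a t) = e^(−1.00×1.780) = 0.1686.
D = 5.899 × (0.8149 − 0.1686) + 3.58 × 0.1686 = 3.813 + 0.6037 = 4.416 mg/L.
DO = C_s − D = 11.5 − 4.416 = 7.084 mg/L.

DO ≈ 7.08 mg/L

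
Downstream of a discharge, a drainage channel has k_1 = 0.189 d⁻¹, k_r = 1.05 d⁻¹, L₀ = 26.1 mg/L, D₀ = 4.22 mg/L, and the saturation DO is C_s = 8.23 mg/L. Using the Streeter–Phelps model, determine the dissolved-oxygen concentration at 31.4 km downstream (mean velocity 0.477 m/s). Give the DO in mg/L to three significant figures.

Travel time t = x/v = 31.4 km / (0.477 m/s) = 31400 m / 0.477 m/s = 65830 s = 0.7619 d.
k_1 L₀/(k_r−k_1) = 0.189×26.1/(1.05−0.189) = 4.933/0.8610 = 5.729 mg/L.
e^(−k_1 t) = e^(−0.189×0.7619) = 0.8659; e^(−k_r t) = e^(−1.05×0.7619) = 0.4493.
D = 5.729 × (0.8659 − 0.4493) + 4.22 × 0.4493 = 2.387 + 1.896 = 4.283 mg/L.
DO = C_s − D = 8.23 − 4.283 = 3.947 mg/L.

DO ≈ 3.95 mg/L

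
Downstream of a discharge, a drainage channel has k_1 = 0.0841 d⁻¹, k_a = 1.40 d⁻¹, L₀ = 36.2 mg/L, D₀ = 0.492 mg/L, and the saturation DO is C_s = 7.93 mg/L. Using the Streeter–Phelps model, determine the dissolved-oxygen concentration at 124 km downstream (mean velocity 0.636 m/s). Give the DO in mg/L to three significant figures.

DO ≈ 6.09 mg/L

Travel time t = x/v = 124 km / (0.636 m/s) = 124000 m / 0.636 m/s = 195000 s = 2.257 d.
k_1 L₀/(k_a−k_1) = 0.0841×36.2/(1.40−0.0841) = 3.044/1.316 = 2.314 mg/L.
e^(−k_1 t) = e^(−0.0841×2.257) = 0.8271; e^(−k_a t) = e^(−1.40×2.257) = 0.04246.
D = 2.314 × (0.8271 − 0.04246) + 0.492 × 0.04246 = 1.815 + 0.02089 = 1.836 mg/L.
DO = C_s − D = 7.93 − 1.836 = 6.094 mg/L.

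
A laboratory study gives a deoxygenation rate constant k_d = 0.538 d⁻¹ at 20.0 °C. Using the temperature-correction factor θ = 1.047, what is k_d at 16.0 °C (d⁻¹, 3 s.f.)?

k_d(T₂) = k_d(T₁) · θ^(T₂−T₁) = 0.538 × 1.047^(16.0−20.0)
= 0.538 × 1.047^-4.00 = 0.538 × 0.8322 = 0.4477 d⁻¹.

k_d ≈ 0.448 d⁻¹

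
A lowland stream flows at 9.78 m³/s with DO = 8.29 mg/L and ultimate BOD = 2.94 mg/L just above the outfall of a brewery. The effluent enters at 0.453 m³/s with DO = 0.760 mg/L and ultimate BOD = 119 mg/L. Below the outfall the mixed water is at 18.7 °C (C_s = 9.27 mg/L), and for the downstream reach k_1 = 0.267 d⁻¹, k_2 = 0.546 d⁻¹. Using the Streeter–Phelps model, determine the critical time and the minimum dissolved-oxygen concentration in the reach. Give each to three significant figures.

Mixed DO = (9.78×8.29 + 0.453×0.760)/(9.78+0.453) = 81.42/10.23 = 7.957 mg/L.
Mixed L₀ = (9.78×2.94 + 0.453×119)/(10.23) = 82.66/10.23 = 8.078 mg/L.
Initial deficit D₀ = C_s − DO₀ = 9.27 − 7.957 = 1.313 mg/L.
t_c = (1/0.2790) ln[(0.546/0.267)(1 − 1.313×0.2790/(0.267×8.078))] = 3.584 × ln(1.698) = 1.897 d.
D_c = (0.267/0.546) × 8.078 × e^(−0.267×1.897) = 0.4890 × 8.078 × 0.6027 = 2.381 mg/L.
Minimum DO = 9.27 − 2.381 = 6.889 mg/L.

t_c ≈ 1.90 d; minimum DO ≈ 6.89 mg/L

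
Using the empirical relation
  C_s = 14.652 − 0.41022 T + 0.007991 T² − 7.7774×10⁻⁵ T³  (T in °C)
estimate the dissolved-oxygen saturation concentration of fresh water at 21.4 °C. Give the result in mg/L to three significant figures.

C_s ≈ 8.77 mg/L

C_s = 14.652 − 0.41022×21.4 + 0.007991×21.4² − 7.7774×10⁻⁵×21.4³ = 8.771 mg/L.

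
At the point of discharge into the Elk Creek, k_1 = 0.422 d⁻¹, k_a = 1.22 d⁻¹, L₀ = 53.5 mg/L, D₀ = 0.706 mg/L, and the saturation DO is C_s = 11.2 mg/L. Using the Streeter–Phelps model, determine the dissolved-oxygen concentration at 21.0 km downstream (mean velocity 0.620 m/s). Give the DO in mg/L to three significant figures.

DO ≈ 4.32 mg/L

Travel time t = x/v = 21.0 km / (0.620 m/s) = 21000 m / 0.620 m/s = 33870 s = 0.3920 d.
k_1 L₀/(k_a−k_1) = 0.422×53.5/(1.22−0.422) = 22.58/0.7980 = 28.29 mg/L.
e^(−k_1 t) = e^(−0.422×0.3920) = 0.8475; e^(−k_a t) = e^(−1.22×0.3920) = 0.6199.
D = 28.29 × (0.8475 − 0.6199) + 0.706 × 0.6199 = 6.441 + 0.4376 = 6.879 mg/L.
DO = C_s − D = 11.2 − 6.879 = 4.321 mg/L.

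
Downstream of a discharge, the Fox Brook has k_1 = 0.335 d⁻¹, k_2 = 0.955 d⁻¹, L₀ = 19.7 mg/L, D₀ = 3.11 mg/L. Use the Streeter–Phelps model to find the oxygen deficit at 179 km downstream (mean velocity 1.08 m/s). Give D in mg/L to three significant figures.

Travel time t = x/v = 179 km / (1.08 m/s) = 179000 m / 1.08 m/s = 165700 s = 1.918 d.
k_1 L₀/(k_2−k_1) = 0.335×19.7/(0.955−0.335) = 6.599/0.6200 = 10.64 mg/L.
e^(−k_1 t) = e^(−0.335×1.918) = 0.5259; e^(−k_2 t) = e^(−0.955×1.918) = 0.1601.
D = 10.64 × (0.5259 − 0.1601) + 3.11 × 0.1601 = 3.894 + 0.4979 = 4.392 mg/L.

D ≈ 4.39 mg/L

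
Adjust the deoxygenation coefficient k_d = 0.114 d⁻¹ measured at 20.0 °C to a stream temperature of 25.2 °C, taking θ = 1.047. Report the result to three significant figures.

k_d ≈ 0.145 d⁻¹

k_d(T₂) = k_d(T₁) · θ^(T₂−T₁) = 0.114 × 1.047^(25.2−20.0)
= 0.114 × 1.047^5.20 = 0.114 × 1.270 = 0.1448 d⁻¹.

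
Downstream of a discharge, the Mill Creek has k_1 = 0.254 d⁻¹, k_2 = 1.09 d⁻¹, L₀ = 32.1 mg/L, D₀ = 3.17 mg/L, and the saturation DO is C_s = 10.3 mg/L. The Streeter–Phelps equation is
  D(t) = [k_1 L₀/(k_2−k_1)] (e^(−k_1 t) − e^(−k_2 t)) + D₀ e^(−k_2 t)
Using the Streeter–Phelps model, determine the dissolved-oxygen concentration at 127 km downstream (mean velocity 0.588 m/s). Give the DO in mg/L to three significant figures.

Travel time t = x/v = 127 km / (0.588 m/s) = 127000 m / 0.588 m/s = 216000 s = 2.500 d.
k_1 L₀/(k_2−k_1) = 0.254×32.1/(1.09−0.254) = 8.153/0.8360 = 9.753 mg/L.
e^(−k_1 t) = e^(−0.254×2.500) = 0.5300; e^(−k_2 t) = e^(−1.09×2.500) = 0.06556.
D = 9.753 × (0.5300 − 0.06556) + 3.17 × 0.06556 = 4.529 + 0.2078 = 4.737 mg/L.
DO = C_s − D = 10.3 − 4.737 = 5.563 mg/L.

DO ≈ 5.56 mg/L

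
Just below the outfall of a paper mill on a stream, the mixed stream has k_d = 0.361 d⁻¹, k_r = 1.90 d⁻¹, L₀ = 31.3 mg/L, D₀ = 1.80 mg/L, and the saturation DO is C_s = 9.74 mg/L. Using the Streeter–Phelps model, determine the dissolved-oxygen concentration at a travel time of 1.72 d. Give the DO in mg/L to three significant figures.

DO ≈ 6.01 mg/L

k_d L₀/(k_r−k_d) = 0.361×31.3/(1.90−0.361) = 11.30/1.539 = 7.342 mg/L.
e^(−k_d t) = e^(−0.361×1.720) = 0.5374; e^(−k_r t) = e^(−1.90×1.720) = 0.03808.
D = 7.342 × (0.5374 − 0.03808) + 1.80 × 0.03808 = 3.666 + 0.06855 = 3.735 mg/L.
DO = C_s − D = 9.74 − 3.735 = 6.005 mg/L.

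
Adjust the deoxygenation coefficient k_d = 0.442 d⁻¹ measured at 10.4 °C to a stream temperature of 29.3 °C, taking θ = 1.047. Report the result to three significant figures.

k_d(T₂) = k_d(T₁) · θ^(T₂−T₁) = 0.442 × 1.047^(29.3−10.4)
= 0.442 × 1.047^18.9 = 0.442 × 2.382 = 1.053 d⁻¹.

k_d ≈ 1.05 d⁻¹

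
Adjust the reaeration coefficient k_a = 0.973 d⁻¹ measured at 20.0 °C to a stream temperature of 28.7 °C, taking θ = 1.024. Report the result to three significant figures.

k_a(T₂) = k_a(T₁) · θ^(T₂−T₁) = 0.973 × 1.024^(28.7−20.0)
= 0.973 × 1.024^8.70 = 0.973 × 1.229 = 1.196 d⁻¹.

k_a ≈ 1.20 d⁻¹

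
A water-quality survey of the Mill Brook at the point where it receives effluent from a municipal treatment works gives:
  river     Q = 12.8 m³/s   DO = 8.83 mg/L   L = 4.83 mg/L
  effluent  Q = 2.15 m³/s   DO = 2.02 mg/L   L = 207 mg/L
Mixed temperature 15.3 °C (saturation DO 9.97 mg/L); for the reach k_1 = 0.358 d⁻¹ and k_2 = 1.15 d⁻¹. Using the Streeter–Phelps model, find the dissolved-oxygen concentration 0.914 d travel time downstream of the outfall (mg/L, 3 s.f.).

DO ≈ 3.54 mg/L

Mixed DO = (12.8×8.83 + 2.15×2.02)/(12.8+2.15) = 117.4/14.95 = 7.851 mg/L.
Mixed L₀ = (12.8×4.83 + 2.15×207)/(14.95) = 506.9/14.95 = 33.90 mg/L.
Initial deficit D₀ = C_s − DO₀ = 9.97 − 7.851 = 2.119 mg/L.
D(0.914) = [0.358×33.90/(1.15−0.358)](e^(−0.358×0.914) − e^(−1.15×0.914)) + 2.119 e^(−1.15×0.914)
= 15.33 × (0.7209 − 0.3496) + 2.119 × 0.3496 = 6.432 mg/L.
DO = 9.97 − 6.432 = 3.538 mg/L.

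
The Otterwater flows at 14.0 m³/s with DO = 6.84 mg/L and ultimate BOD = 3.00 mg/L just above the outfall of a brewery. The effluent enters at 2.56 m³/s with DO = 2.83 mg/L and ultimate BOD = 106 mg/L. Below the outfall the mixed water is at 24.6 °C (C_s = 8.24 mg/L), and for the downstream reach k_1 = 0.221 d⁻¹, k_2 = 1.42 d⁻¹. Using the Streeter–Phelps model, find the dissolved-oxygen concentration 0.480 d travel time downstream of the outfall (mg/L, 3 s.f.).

Mixed DO = (14.0×6.84 + 2.56×2.83)/(14.0+2.56) = 103.0/16.56 = 6.220 mg/L.
Mixed L₀ = (14.0×3.00 + 2.56×106)/(16.56) = 313.4/16.56 = 18.92 mg/L.
Initial deficit D₀ = C_s − DO₀ = 8.24 − 6.220 = 2.020 mg/L.
D(0.480) = [0.221×18.92/(1.42−0.221)](e^(−0.221×0.480) − e^(−1.42×0.480)) + 2.020 e^(−1.42×0.480)
= 3.488 × (0.8994 − 0.5058) + 2.020 × 0.5058 = 2.394 mg/L.
DO = 8.24 − 2.394 = 5.846 mg/L.

DO ≈ 5.85 mg/L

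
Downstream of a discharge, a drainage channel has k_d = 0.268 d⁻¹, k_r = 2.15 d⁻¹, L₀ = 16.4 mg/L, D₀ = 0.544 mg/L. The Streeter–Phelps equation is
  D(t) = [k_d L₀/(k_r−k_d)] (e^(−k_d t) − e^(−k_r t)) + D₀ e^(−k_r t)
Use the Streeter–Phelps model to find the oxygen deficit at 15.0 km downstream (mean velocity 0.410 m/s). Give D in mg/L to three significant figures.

D ≈ 1.36 mg/L

Travel time t = x/v = 15.0 km / (0.410 m/s) = 15000 m / 0.410 m/s = 36590 s = 0.4234 d.
k_d L₀/(k_r−k_d) = 0.268×16.4/(2.15−0.268) = 4.395/1.882 = 2.335 mg/L.
e^(−k_d t) = e^(−0.268×0.4234) = 0.8927; e^(−k_r t) = e^(−2.15×0.4234) = 0.4024.
D = 2.335 × (0.8927 − 0.4024) + 0.544 × 0.4024 = 1.145 + 0.2189 = 1.364 mg/L.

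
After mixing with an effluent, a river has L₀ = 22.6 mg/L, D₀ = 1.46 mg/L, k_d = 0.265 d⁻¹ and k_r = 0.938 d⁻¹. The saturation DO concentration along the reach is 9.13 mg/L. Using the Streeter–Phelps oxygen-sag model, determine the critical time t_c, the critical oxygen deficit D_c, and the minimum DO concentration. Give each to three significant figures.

At the critical point dD/dt = 0, so k_d L₀ e^(−k_d t) = k_r D. Substituting D(t) from the Streeter–Phelps equation and solving for t gives
t_c = ln[(k_r/k_d)(1 − D₀(k_r−k_d)/(k_d L₀))] / (k_r−k_d).
Here k_r−k_d = 0.6730 d⁻¹ and 1 − D₀(k_r−k_d)/(k_d L₀) = 1 − 1.46×0.6730/(0.265×22.6) = 0.8359, so
t_c = ln(3.540 × 0.8359) / 0.6730 = 1.085 / 0.6730 = 1.612 d.
L(t_c) = L₀ e^(−k_d t_c) = 22.6 × 0.6524 = 14.74 mg/L, and at the critical point k_r D_c = k_d L, so D_c = (0.265/0.938) × 14.74 = 4.165 mg/L.
Minimum DO = C_s − D_c = 9.13 − 4.165 = 4.965 mg/L.

t_c ≈ 1.61 d; D_c ≈ 4.17 mg/L; min DO ≈ 4.96 mg/L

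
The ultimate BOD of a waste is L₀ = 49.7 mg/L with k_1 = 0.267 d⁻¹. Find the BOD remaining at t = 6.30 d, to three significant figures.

L ≈ 9.24 mg/L

L_t = L₀ e^(−k_1 t) = 49.7 × e^(−0.267×6.30) = 49.7 × 0.1860 = 9.243 mg/L.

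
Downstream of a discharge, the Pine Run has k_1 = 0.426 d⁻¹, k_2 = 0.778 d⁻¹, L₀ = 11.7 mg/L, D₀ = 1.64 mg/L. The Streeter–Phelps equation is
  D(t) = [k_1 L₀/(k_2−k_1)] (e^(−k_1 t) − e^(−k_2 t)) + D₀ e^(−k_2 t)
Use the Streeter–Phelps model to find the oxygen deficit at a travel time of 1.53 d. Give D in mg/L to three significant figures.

k_1 L₀/(k_2−k_1) = 0.426×11.7/(0.778−0.426) = 4.984/0.3520 = 14.16 mg/L.
e^(−k_1 t) = e^(−0.426×1.530) = 0.5211; e^(−k_2 t) = e^(−0.778×1.530) = 0.3041.
D = 14.16 × (0.5211 − 0.3041) + 1.64 × 0.3041 = 3.073 + 0.4988 = 3.571 mg/L.

D ≈ 3.57 mg/L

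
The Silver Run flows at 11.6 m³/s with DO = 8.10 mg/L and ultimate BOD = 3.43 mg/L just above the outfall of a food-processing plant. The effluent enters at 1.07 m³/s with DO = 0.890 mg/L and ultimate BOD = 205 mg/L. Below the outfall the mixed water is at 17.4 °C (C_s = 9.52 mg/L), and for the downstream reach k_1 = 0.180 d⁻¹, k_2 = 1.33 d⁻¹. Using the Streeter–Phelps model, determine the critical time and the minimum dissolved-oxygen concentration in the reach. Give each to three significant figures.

t_c ≈ 0.866 d; minimum DO ≈ 7.15 mg/L

Mixed DO = (11.6×8.10 + 1.07×0.890)/(11.6+1.07) = 94.91/12.67 = 7.491 mg/L.
Mixed L₀ = (11.6×3.43 + 1.07×205)/(12.67) = 259.1/12.67 = 20.45 mg/L.
Initial deficit D₀ = C_s − DO₀ = 9.52 − 7.491 = 2.029 mg/L.
t_c = (1/1.150) ln[(1.33/0.180)(1 − 2.029×1.150/(0.180×20.45))] = 0.8696 × ln(2.706) = 0.8656 d.
D_c = (0.180/1.33) × 20.45 × e^(−0.180×0.8656) = 0.1353 × 20.45 × 0.8557 = 2.369 mg/L.
Minimum DO = 9.52 − 2.369 = 7.151 mg/L.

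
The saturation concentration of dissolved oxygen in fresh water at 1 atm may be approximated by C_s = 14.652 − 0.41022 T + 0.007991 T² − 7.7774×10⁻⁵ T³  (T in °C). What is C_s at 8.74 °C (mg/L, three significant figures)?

C_s ≈ 11.6 mg/L

C_s = 14.652 − 0.41022×8.74 + 0.007991×8.74² − 7.7774×10⁻⁵×8.74³ = 11.63 mg/L.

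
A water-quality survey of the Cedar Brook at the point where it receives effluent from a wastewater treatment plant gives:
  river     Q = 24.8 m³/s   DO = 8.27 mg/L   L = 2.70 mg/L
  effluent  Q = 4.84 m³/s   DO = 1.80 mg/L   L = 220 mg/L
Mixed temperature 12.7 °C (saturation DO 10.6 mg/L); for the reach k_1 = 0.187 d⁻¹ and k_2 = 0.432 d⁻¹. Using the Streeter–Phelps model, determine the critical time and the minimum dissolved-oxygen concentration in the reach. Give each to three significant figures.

Mixed DO = (24.8×8.27 + 4.84×1.80)/(24.8+4.84) = 213.8/29.64 = 7.213 mg/L.
Mixed L₀ = (24.8×2.70 + 4.84×220)/(29.64) = 1132/29.64 = 38.18 mg/L.
Initial deficit D₀ = C_s − DO₀ = 10.6 − 7.213 = 3.387 mg/L.
t_c = (1/0.2450) ln[(0.432/0.187)(1 − 3.387×0.2450/(0.187×38.18))] = 4.082 × ln(2.042) = 2.913 d.
D_c = (0.187/0.432) × 38.18 × e^(−0.187×2.913) = 0.4329 × 38.18 × 0.5799 = 9.586 mg/L.
Minimum DO = 10.6 − 9.586 = 1.014 mg/L.

t_c ≈ 2.91 d; minimum DO ≈ 1.01 mg/L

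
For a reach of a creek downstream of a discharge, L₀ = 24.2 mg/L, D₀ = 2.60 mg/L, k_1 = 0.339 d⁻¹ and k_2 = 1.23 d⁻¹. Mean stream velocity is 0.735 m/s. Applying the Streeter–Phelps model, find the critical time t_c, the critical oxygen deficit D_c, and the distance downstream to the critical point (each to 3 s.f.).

t_c = [1/(k_2−k_1)] ln[(k_2/k_1)(1 − D₀(k_2−k_1)/(k_1 L₀))]
= [1/(1.23−0.339)] ln[(1.23/0.339)(1 − 2.60×0.8910/(0.339×24.2))]
= (1/0.8910) ln[3.628 × 0.7176] = 1.122 × ln(2.604) = 1.122 × 0.9570 = 1.074 d.
D_c = (k_1/k_2) L₀ e^(−k_1 t_c) = (0.339/1.23) × 24.2 × e^(−0.339×1.074) = 0.2756 × 24.2 × 0.6948 = 4.634 mg/L.
x_c = v t_c = 0.735 m/s × 1.074 d × 86400 s/d = 68200 m ≈ 68.2 km.

t_c ≈ 1.07 d; D_c ≈ 4.63 mg/L; x_c ≈ 68.2 km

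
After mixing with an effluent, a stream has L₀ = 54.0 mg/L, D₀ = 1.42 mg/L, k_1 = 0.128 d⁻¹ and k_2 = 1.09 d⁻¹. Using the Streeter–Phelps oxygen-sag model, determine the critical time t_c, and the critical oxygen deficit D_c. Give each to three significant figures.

t_c ≈ 2.00 d; D_c ≈ 4.91 mg/L

At the critical point dD/dt = 0, so k_1 L₀ e^(−k_1 t) = k_2 D. Substituting D(t) from the Streeter–Phelps equation and solving for t gives
t_c = ln[(k_2/k_1)(1 − D₀(k_2−k_1)/(k_1 L₀))] / (k_2−k_1).
Here k_2−k_1 = 0.9620 d⁻¹ and 1 − D₀(k_2−k_1)/(k_1 L₀) = 1 − 1.42×0.9620/(0.128×54.0) = 0.8024, so
t_c = ln(8.516 × 0.8024) / 0.9620 = 1.922 / 0.9620 = 1.998 d.
L(t_c) = L₀ e^(−k_1 t_c) = 54.0 × 0.7744 = 41.82 mg/L, and at the critical point k_2 D_c = k_1 L, so D_c = (0.128/1.09) × 41.82 = 4.911 mg/L.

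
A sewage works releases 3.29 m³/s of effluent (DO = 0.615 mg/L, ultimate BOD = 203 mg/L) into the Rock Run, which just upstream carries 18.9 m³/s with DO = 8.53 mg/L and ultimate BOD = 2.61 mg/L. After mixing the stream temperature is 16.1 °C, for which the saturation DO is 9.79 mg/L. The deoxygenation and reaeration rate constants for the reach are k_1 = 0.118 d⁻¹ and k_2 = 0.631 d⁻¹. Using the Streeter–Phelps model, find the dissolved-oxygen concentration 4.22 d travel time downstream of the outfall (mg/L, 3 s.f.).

Mixed DO = (18.9×8.53 + 3.29×0.615)/(18.9+3.29) = 163.2/22.19 = 7.356 mg/L.
Mixed L₀ = (18.9×2.61 + 3.29×203)/(22.19) = 717.2/22.19 = 32.32 mg/L.
Initial deficit D₀ = C_s − DO₀ = 9.79 − 7.356 = 2.434 mg/L.
D(4.22) = [0.118×32.32/(0.631−0.118)](e^(−0.118×4.22) − e^(−0.631×4.22)) + 2.434 e^(−0.631×4.22)
= 7.434 × (0.6078 − 0.06975) + 2.434 × 0.06975 = 4.170 mg/L.
DO = 9.79 − 4.170 = 5.620 mg/L.

DO ≈ 5.62 mg/L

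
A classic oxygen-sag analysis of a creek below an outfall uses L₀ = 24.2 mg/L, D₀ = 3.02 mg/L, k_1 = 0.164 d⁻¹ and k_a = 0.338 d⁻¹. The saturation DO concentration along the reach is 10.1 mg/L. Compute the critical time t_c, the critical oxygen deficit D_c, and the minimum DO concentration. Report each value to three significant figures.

t_c ≈ 3.34 d; D_c ≈ 6.79 mg/L; min DO ≈ 3.31 mg/L

At the critical point dD/dt = 0, so k_1 L₀ e^(−k_1 t) = k_a D. Substituting D(t) from the Streeter–Phelps equation and solving for t gives
t_c = ln[(k_a/k_1)(1 − D₀(k_a−k_1)/(k_1 L₀))] / (k_a−k_1).
Here k_a−k_1 = 0.1740 d⁻¹ and 1 − D₀(k_a−k_1)/(k_1 L₀) = 1 − 3.02×0.1740/(0.164×24.2) = 0.8676, so
t_c = ln(2.061 × 0.8676) / 0.1740 = 0.5812 / 0.1740 = 3.340 d.
L(t_c) = L₀ e^(−k_1 t_c) = 24.2 × 0.5782 = 13.99 mg/L, and at the critical point k_a D_c = k_1 L, so D_c = (0.164/0.338) × 13.99 = 6.790 mg/L.
Minimum DO = C_s − D_c = 10.1 − 6.790 = 3.310 mg/L.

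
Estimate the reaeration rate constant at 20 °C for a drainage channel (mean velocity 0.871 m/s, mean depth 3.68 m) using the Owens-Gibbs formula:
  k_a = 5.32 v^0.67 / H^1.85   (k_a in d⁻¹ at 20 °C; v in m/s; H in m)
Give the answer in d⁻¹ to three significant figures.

k_a ≈ 0.435 d⁻¹

k_a = 5.32 × 0.871^0.67 / 3.68^1.85 = 5.32 × 0.9116 / 11.14 = 0.4354 d⁻¹.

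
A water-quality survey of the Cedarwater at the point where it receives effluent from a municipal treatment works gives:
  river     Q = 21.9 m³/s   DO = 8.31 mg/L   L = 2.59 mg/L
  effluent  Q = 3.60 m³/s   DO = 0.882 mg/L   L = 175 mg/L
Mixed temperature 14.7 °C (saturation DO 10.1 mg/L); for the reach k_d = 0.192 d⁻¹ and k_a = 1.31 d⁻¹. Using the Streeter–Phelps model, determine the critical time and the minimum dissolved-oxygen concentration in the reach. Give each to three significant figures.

Mixed DO = (21.9×8.31 + 3.60×0.882)/(21.9+3.60) = 185.2/25.50 = 7.261 mg/L.
Mixed L₀ = (21.9×2.59 + 3.60×175)/(25.50) = 686.7/25.50 = 26.93 mg/L.
Initial deficit D₀ = C_s − DO₀ = 10.1 − 7.261 = 2.839 mg/L.
t_c = (1/1.118) ln[(1.31/0.192)(1 − 2.839×1.118/(0.192×26.93))] = 0.8945 × ln(2.635) = 0.8667 d.
D_c = (0.192/1.31) × 26.93 × e^(−0.192×0.8667) = 0.1466 × 26.93 × 0.8467 = 3.342 mg/L.
Minimum DO = 10.1 − 3.342 = 6.758 mg/L.

t_c ≈ 0.867 d; minimum DO ≈ 6.76 mg/L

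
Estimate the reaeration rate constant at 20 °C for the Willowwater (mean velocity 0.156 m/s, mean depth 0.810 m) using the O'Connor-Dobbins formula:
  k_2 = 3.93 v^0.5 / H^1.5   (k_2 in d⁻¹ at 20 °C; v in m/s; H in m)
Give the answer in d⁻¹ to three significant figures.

k_2 ≈ 2.13 d⁻¹

k_2 = 3.93 × 0.156^0.5 / 0.810^1.5 = 3.93 × 0.3950 / 0.7290 = 2.129 d⁻¹.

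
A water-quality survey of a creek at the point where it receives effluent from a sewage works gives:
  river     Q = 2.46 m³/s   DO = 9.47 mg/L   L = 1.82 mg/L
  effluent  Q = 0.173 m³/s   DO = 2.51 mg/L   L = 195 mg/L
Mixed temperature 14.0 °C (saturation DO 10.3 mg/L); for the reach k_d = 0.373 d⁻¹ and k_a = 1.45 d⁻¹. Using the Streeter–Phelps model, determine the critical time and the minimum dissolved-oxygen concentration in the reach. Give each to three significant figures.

t_c ≈ 0.986 d; minimum DO ≈ 7.72 mg/L

Mixed DO = (2.46×9.47 + 0.173×2.51)/(2.46+0.173) = 23.73/2.633 = 9.013 mg/L.
Mixed L₀ = (2.46×1.82 + 0.173×195)/(2.633) = 38.21/2.633 = 14.51 mg/L.
Initial deficit D₀ = C_s − DO₀ = 10.3 − 9.013 = 1.287 mg/L.
t_c = (1/1.077) ln[(1.45/0.373)(1 − 1.287×1.077/(0.373×14.51))] = 0.9285 × ln(2.892) = 0.9860 d.
D_c = (0.373/1.45) × 14.51 × e^(−0.373×0.9860) = 0.2572 × 14.51 × 0.6923 = 2.584 mg/L.
Minimum DO = 10.3 − 2.584 = 7.716 mg/L.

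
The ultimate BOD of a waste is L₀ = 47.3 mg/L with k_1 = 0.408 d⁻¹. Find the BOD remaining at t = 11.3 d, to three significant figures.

L ≈ 0.471 mg/L

L_t = L₀ e^(−k_1 t) = 47.3 × e^(−0.408×11.3) = 47.3 × 0.009948 = 0.4705 mg/L.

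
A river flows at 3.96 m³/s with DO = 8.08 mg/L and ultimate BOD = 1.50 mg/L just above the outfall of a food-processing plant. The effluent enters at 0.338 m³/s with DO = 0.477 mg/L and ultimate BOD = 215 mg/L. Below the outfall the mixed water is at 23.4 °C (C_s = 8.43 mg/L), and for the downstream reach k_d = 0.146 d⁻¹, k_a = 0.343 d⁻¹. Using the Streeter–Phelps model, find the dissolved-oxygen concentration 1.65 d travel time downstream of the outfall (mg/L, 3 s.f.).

Mixed DO = (3.96×8.08 + 0.338×0.477)/(3.96+0.338) = 32.16/4.298 = 7.482 mg/L.
Mixed L₀ = (3.96×1.50 + 0.338×215)/(4.298) = 78.61/4.298 = 18.29 mg/L.
Initial deficit D₀ = C_s − DO₀ = 8.43 − 7.482 = 0.9479 mg/L.
D(1.65) = [0.146×18.29/(0.343−0.146)](e^(−0.146×1.65) − e^(−0.343×1.65)) + 0.9479 e^(−0.343×1.65)
= 13.55 × (0.7859 − 0.5678) + 0.9479 × 0.5678 = 3.495 mg/L.
DO = 8.43 − 3.495 = 4.935 mg/L.

DO ≈ 4.94 mg/L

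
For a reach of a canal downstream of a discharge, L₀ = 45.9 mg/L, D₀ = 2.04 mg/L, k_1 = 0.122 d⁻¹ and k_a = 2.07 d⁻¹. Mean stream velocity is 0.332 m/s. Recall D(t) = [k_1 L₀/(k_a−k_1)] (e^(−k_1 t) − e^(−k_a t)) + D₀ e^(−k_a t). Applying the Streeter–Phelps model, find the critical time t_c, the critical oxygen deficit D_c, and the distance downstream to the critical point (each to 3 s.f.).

At the critical point dD/dt = 0, so k_1 L₀ e^(−k_1 t) = k_a D. Substituting D(t) from the Streeter–Phelps equation and solving for t gives
t_c = ln[(k_a/k_1)(1 − D₀(k_a−k_1)/(k_1 L₀))] / (k_a−k_1).
Here k_a−k_1 = 1.948 d⁻¹ and 1 − D₀(k_a−k_1)/(k_1 L₀) = 1 − 2.04×1.948/(0.122×45.9) = 0.2903, so
t_c = ln(16.97 × 0.2903) / 1.948 = 1.595 / 1.948 = 0.8186 d.
D_c = (k_1/k_a) L₀ e^(−k_1 t_c) = (0.122/2.07) × 45.9 × e^(−0.122×0.8186) = 0.05894 × 45.9 × 0.9050 = 2.448 mg/L.
x_c = v t_c = 0.332 m/s × 0.8186 d × 86400 s/d = 23480 m ≈ 23.5 km.

t_c ≈ 0.819 d; D_c ≈ 2.45 mg/L; x_c ≈ 23.5 km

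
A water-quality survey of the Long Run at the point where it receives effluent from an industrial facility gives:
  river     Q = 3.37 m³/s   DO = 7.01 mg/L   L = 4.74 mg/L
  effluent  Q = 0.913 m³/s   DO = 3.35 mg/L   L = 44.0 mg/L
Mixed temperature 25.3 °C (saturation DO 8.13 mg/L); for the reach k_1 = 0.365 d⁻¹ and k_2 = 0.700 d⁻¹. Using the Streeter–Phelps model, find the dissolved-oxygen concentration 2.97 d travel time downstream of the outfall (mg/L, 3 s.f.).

Mixed DO = (3.37×7.01 + 0.913×3.35)/(3.37+0.913) = 26.68/4.283 = 6.230 mg/L.
Mixed L₀ = (3.37×4.74 + 0.913×44.0)/(4.283) = 56.15/4.283 = 13.11 mg/L.
Initial deficit D₀ = C_s − DO₀ = 8.13 − 6.230 = 1.900 mg/L.
D(2.97) = [0.365×13.11/(0.700−0.365)](e^(−0.365×2.97) − e^(−0.700×2.97)) + 1.900 e^(−0.700×2.97)
= 14.28 × (0.3382 − 0.1251) + 1.900 × 0.1251 = 3.282 mg/L.
DO = 8.13 − 3.282 = 4.848 mg/L.

DO ≈ 4.85 mg/L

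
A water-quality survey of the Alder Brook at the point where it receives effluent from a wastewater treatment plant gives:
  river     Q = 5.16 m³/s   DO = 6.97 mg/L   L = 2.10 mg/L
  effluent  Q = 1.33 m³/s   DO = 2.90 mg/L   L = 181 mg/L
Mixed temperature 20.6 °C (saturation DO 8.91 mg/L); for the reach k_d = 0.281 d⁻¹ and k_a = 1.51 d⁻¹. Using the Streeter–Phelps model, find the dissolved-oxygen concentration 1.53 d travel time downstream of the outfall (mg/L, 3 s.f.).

Mixed DO = (5.16×6.97 + 1.33×2.90)/(5.16+1.33) = 39.82/6.490 = 6.136 mg/L.
Mixed L₀ = (5.16×2.10 + 1.33×181)/(6.490) = 251.6/6.490 = 38.76 mg/L.
Initial deficit D₀ = C_s − DO₀ = 8.91 − 6.136 = 2.774 mg/L.
D(1.53) = [0.281×38.76/(1.51−0.281)](e^(−0.281×1.53) − e^(−1.51×1.53)) + 2.774 e^(−1.51×1.53)
= 8.863 × (0.6506 − 0.09923) + 2.774 × 0.09923 = 5.161 mg/L.
DO = 8.91 − 5.161 = 3.749 mg/L.

DO ≈ 3.75 mg/L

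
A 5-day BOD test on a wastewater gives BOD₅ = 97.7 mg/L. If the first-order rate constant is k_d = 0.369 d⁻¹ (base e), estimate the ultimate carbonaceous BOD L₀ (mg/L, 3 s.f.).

L₀ ≈ 116 mg/L

BOD₅ = L₀(1 − e^(−5k_d)) ⇒ L₀ = BOD₅ / (1 − e^(−5×0.369))
= 97.7 / (1 − 0.1580) = 97.7 / 0.8420 = 116.0 mg/L.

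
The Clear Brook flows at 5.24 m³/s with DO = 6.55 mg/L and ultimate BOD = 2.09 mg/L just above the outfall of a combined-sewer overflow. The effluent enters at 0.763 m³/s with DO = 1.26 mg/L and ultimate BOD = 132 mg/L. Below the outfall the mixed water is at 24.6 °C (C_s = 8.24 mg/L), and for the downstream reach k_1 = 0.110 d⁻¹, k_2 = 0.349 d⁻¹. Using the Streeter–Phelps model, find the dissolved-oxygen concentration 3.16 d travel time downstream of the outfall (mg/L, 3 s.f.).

Mixed DO = (5.24×6.55 + 0.763×1.26)/(5.24+0.763) = 35.28/6.003 = 5.878 mg/L.
Mixed L₀ = (5.24×2.09 + 0.763×132)/(6.003) = 111.7/6.003 = 18.60 mg/L.
Initial deficit D₀ = C_s − DO₀ = 8.24 − 5.878 = 2.362 mg/L.
D(3.16) = [0.110×18.60/(0.349−0.110)](e^(−0.110×3.16) − e^(−0.349×3.16)) + 2.362 e^(−0.349×3.16)
= 8.562 × (0.7064 − 0.3319) + 2.362 × 0.3319 = 3.990 mg/L.
DO = 8.24 − 3.990 = 4.250 mg/L.

DO ≈ 4.25 mg/L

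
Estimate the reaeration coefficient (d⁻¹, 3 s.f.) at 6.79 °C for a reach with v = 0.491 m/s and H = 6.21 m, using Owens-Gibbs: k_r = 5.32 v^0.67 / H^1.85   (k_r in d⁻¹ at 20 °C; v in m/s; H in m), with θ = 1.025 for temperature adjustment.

k_r(20) = 5.32 × 0.491^0.67 / 6.21^1.85 = 5.32 × 0.6209 / 29.32 = 0.1126 d⁻¹.
k_r(6.79) = 0.1126 × 1.025^(6.79−20) = 0.1126 × 0.7217 = 0.08129 d⁻¹.

k_r ≈ 0.0813 d⁻¹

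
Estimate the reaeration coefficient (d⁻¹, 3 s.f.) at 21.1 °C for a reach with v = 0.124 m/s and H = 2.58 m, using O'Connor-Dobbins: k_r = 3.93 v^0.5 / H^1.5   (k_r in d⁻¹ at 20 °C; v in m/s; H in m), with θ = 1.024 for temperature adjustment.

k_r(20) = 3.93 × 0.124^0.5 / 2.58^1.5 = 3.93 × 0.3521 / 4.144 = 0.3339 d⁻¹.
k_r(21.1) = 0.3339 × 1.024^(21.1−20) = 0.3339 × 1.026 = 0.3428 d⁻¹.

k_r ≈ 0.343 d⁻¹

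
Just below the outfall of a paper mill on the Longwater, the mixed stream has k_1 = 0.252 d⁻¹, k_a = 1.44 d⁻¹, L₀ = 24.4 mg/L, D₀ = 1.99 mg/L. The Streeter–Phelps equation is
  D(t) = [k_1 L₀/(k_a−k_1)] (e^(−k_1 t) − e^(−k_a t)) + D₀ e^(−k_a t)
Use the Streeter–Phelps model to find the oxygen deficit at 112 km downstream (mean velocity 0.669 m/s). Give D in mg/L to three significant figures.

D ≈ 2.98 mg/L

Travel time t = x/v = 112 km / (0.669 m/s) = 112000 m / 0.669 m/s = 167400 s = 1.938 d.
k_1 L₀/(k_a−k_1) = 0.252×24.4/(1.44−0.252) = 6.149/1.188 = 5.176 mg/L.
e^(−k_1 t) = e^(−0.252×1.938) = 0.6137; e^(−k_a t) = e^(−1.44×1.938) = 0.06141.
D = 5.176 × (0.6137 − 0.06141) + 1.99 × 0.06141 = 2.858 + 0.1222 = 2.981 mg/L.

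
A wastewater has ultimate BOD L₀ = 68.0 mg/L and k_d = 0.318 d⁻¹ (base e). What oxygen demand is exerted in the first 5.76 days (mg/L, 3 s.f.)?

y ≈ 57.1 mg/L

y_t = L₀(1 − e^(−k_d t)) = 68.0 × (1 − e^(−0.318×5.76))
= 68.0 × (1 − 0.1601) = 68.0 × 0.8399 = 57.11 mg/L.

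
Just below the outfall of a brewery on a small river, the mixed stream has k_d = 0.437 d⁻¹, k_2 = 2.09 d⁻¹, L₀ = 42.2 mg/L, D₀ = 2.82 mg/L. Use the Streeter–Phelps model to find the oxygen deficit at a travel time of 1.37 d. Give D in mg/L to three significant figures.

D ≈ 5.65 mg/L

k_d L₀/(k_2−k_d) = 0.437×42.2/(2.09−0.437) = 18.44/1.653 = 11.16 mg/L.
e^(−k_d t) = e^(−0.437×1.370) = 0.5495; e^(−k_2 t) = e^(−2.09×1.370) = 0.05708.
D = 11.16 × (0.5495 − 0.05708) + 2.82 × 0.05708 = 5.494 + 0.1610 = 5.655 mg/L.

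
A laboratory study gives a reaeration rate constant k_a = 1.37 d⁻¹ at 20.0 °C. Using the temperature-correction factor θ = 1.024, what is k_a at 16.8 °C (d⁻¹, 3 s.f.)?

k_a(T₂) = k_a(T₁) · θ^(T₂−T₁) = 1.37 × 1.024^(16.8−20.0)
= 1.37 × 1.024^-3.20 = 1.37 × 0.9269 = 1.270 d⁻¹.

k_a ≈ 1.27 d⁻¹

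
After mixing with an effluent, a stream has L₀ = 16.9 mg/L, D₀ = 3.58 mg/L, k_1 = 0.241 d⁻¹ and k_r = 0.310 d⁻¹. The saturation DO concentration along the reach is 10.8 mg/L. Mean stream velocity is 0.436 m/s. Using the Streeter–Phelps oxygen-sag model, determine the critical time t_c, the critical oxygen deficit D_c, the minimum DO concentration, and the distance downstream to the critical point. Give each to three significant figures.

t_c = [1/(k_r−k_1)] ln[(k_r/k_1)(1 − D₀(k_r−k_1)/(k_1 L₀))]
= [1/(0.310−0.241)] ln[(0.310/0.241)(1 − 3.58×0.06900/(0.241×16.9))]
= (1/0.06900) ln[1.286 × 0.9394] = 14.49 × ln(1.208) = 14.49 × 0.1892 = 2.742 d.
D_c = (k_1/k_r) L₀ e^(−k_1 t_c) = (0.241/0.310) × 16.9 × e^(−0.241×2.742) = 0.7774 × 16.9 × 0.5164 = 6.785 mg/L.
Minimum DO = C_s − D_c = 10.8 − 6.785 = 4.015 mg/L.
x_c = v t_c = 0.436 m/s × 2.742 d × 86400 s/d = 103300 m ≈ 103 km.

t_c ≈ 2.74 d; D_c ≈ 6.78 mg/L; min DO ≈ 4.02 mg/L; x_c ≈ 103 km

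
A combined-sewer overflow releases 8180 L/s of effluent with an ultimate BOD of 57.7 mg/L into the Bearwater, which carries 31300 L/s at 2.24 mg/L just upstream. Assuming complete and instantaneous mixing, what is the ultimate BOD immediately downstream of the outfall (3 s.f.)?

Flow-weighted mixing: C = (Q_r C_r + Q_w C_w)/(Q_r + Q_w)
= (31300×2.24 + 8180×57.7)/(31300 + 8180) = 542100/39480 = 13.73 mg/L.

13.7 mg/L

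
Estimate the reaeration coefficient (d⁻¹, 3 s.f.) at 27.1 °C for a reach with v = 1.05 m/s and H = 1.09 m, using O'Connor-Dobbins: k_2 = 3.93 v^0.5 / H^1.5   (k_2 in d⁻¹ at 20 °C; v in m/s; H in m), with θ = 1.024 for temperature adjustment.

k_2(20) = 3.93 × 1.05^0.5 / 1.09^1.5 = 3.93 × 1.025 / 1.138 = 3.539 d⁻¹.
k_2(27.1) = 3.539 × 1.024^(27.1−20) = 3.539 × 1.183 = 4.188 d⁻¹.

k_2 ≈ 4.19 d⁻¹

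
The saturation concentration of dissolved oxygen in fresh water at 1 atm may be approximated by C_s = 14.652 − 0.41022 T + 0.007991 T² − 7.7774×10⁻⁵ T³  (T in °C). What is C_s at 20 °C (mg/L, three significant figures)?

C_s ≈ 9.02 mg/L

C_s = 14.652 − 0.41022×20 + 0.007991×20² − 7.7774×10⁻⁵×20³ = 9.022 mg/L.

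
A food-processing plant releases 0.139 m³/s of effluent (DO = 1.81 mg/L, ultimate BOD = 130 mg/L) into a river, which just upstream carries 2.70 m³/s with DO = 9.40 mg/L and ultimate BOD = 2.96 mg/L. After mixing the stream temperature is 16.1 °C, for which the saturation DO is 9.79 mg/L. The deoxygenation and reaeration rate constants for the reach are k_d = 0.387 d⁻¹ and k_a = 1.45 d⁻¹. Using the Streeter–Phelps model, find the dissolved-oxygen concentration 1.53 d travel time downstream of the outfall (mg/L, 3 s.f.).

Mixed DO = (2.70×9.40 + 0.139×1.81)/(2.70+0.139) = 25.63/2.839 = 9.028 mg/L.
Mixed L₀ = (2.70×2.96 + 0.139×130)/(2.839) = 26.06/2.839 = 9.180 mg/L.
Initial deficit D₀ = C_s − DO₀ = 9.79 − 9.028 = 0.7616 mg/L.
D(1.53) = [0.387×9.180/(1.45−0.387)](e^(−0.387×1.53) − e^(−1.45×1.53)) + 0.7616 e^(−1.45×1.53)
= 3.342 × (0.5532 − 0.1088) + 0.7616 × 0.1088 = 1.568 mg/L.
DO = 9.79 − 1.568 = 8.222 mg/L.

DO ≈ 8.22 mg/L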